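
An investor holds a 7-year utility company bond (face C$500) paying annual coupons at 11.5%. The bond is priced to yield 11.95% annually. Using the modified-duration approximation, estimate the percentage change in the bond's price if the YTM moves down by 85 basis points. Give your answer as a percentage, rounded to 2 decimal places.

+3.91%

Periodic yield y = 0.1195. Modified duration first:
  t   CF        PV=CF/(1+0.1195)^t    t·PV
  1        57.50        51.3622        51.3622
  2        57.50        45.8796        91.7592
  3        57.50        40.9822       122.9467
  4        57.50        36.6076       146.4305
  5        57.50        32.7000       163.4999
  6        57.50        29.2094       175.2567
  7       557.50       252.9742     1,770.8192
  Σ                    489.7152     2,522.0743
P = 489.7152; D_Mac = 5.15008 yrs; D_mod = 5.15008/(1+0.1195) = 4.60034 yrs.
ΔP/P ≈ -D_mod · Δy = -4.60034 × (-0.0085) = +0.039103 = +3.9103%.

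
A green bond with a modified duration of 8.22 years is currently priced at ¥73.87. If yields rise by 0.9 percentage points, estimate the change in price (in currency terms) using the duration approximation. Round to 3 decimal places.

-¥5.465

Duration approximation: ΔP/P ≈ -D_mod · Δy = -8.22 × (+0.009) = -0.073980.
ΔP ≈ 73.87 × (-0.073980) = -5.4649026.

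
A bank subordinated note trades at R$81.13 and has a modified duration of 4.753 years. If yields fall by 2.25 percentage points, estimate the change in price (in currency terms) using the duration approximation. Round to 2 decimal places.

Duration approximation: ΔP/P ≈ -D_mod · Δy = -4.753 × (-0.0225) = +0.1069425.
ΔP ≈ 81.13 × (+0.1069425) = +8.676245025.

+R$8.68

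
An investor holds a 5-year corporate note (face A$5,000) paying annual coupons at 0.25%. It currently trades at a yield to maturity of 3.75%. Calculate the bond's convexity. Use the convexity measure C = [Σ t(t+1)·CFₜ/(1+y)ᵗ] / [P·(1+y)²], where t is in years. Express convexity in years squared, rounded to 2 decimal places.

With y = 0.0375:
  t   CF        PV=CF/(1+0.0375)^t    t·PV        t(t+1)·PV
  1        12.50        12.0482        12.0482          24.0964
  2        12.50        11.6127        23.2254          69.6763
  3        12.50        11.1930        33.5789         134.3158
  4        12.50        10.7884        43.1537         215.7683
  5     5,012.50     4,169.7869    20,848.9344     125,093.6065
  Σ                  4,215.4292    20,960.9406     125,537.4632
P = 4,215.4292.
Convexity = Σ t(t+1)·PV / [P·(1+y)²] = 125,537.4632 / (4,215.4292 × 1.076406) = 27.66657.

27.67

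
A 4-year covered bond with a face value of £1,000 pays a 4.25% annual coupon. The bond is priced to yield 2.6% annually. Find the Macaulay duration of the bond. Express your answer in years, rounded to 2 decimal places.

Periodic yield y = 0.026. Discount each cash flow and weight by its year:
  t   CF        PV=CF/(1+0.026)^t    t·PV
  1        42.50        41.4230        41.4230
  2        42.50        40.3733        80.7466
  3        42.50        39.3502       118.0506
  4     1,042.50       940.7768     3,763.1074
  Σ                  1,061.9233     4,003.3276
Price P = Σ PV = 1,061.9233.
Macaulay duration = Σ(t·PV) / P = 4,003.3276 / 1,061.9233 = 3.76988 years.

3.77 years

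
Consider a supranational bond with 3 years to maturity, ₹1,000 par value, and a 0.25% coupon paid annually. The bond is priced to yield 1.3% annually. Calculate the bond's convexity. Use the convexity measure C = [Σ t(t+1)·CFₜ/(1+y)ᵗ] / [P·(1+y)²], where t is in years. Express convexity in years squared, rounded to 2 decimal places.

11.65

With y = 0.013:
  t   CF        PV=CF/(1+0.013)^t    t·PV        t(t+1)·PV
  1         2.50         2.4679         2.4679           4.9358
  2         2.50         2.4362         4.8725          14.6175
  3     1,002.50       964.3974     2,893.1923      11,572.7692
  Σ                    969.3016     2,900.5327      11,592.3225
P = 969.3016.
Convexity = Σ t(t+1)·PV / [P·(1+y)²] = 11,592.3225 / (969.3016 × 1.026169) = 11.65447.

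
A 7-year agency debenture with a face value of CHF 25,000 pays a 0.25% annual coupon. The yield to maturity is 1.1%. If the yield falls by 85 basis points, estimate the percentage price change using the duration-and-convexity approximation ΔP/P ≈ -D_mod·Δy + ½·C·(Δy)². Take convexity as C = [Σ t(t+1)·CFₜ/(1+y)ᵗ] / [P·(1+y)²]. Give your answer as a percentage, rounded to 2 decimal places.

With y = 0.011:
  t   CF        PV=CF/(1+0.011)^t    t·PV        t(t+1)·PV
  1        62.50        61.8200        61.8200         123.6400
  2        62.50        61.1474       122.2947         366.8842
  3        62.50        60.4821       181.4462         725.7847
  4        62.50        59.8240       239.2960       1,196.4799
  5        62.50        59.1731       295.8654       1,775.1927
  6        62.50        58.5293       351.1756       2,458.2292
  7    25,062.50    23,214.8724   162,504.1068   1,300,032.8541
  Σ                 23,575.8481   163,756.0046   1,306,679.0646
P = 23,575.8481; D_Mac = 6.94592 yrs; D_mod = 6.87035 yrs; C = 54.22497.
Duration effect: -6.87035 × (-0.0085) = +0.058398
Convexity effect: 0.5 × 54.22497 × (-0.0085)² = +0.0019589
ΔP/P ≈ +0.058398 + 0.0019589 = +0.060357 = +6.0357%.

+6.04%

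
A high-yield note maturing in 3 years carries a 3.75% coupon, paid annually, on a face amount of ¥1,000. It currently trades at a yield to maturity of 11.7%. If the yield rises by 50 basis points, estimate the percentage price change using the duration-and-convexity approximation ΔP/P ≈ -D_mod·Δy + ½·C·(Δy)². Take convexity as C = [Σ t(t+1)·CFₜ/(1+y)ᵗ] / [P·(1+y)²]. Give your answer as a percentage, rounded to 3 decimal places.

-1.278%

With y = 0.117:
  t   CF        PV=CF/(1+0.117)^t    t·PV        t(t+1)·PV
  1        37.50        33.5721        33.5721          67.1441
  2        37.50        30.0556        60.1111         180.3334
  3     1,037.50       744.4381     2,233.3143       8,933.2571
  Σ                    808.0657     2,326.9975       9,180.7346
P = 808.0657; D_Mac = 2.87971 yrs; D_mod = 2.57808 yrs; C = 9.10593.
Duration effect: -2.57808 × (+0.005) = -0.012890
Convexity effect: 0.5 × 9.10593 × (0.005)² = +0.0001138
ΔP/P ≈ -0.012890 + 0.0001138 = -0.012777 = -1.2777%.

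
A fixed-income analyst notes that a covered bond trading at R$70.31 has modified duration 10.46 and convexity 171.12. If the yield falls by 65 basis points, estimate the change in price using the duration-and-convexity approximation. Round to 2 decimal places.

+R$5.03

Duration effect: -D_mod·Δy = -10.46 × (-0.0065) = +0.067990
Convexity effect: ½·C·(Δy)² = 0.5 × 171.12 × (-0.0065)² = +0.00361491
ΔP/P ≈ +0.067990 + 0.00361491 = +0.07160491
ΔP ≈ 70.31 × (+0.07160491) = +5.0345412221.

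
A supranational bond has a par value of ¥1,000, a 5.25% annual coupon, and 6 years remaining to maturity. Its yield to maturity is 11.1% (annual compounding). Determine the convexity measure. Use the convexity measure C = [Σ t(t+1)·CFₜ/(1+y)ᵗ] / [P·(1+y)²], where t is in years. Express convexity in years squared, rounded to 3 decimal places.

With y = 0.111:
  t   CF        PV=CF/(1+0.111)^t    t·PV        t(t+1)·PV
  1        52.50        47.2547        47.2547          94.5095
  2        52.50        42.5335        85.0670         255.2010
  3        52.50        38.2840       114.8520         459.4078
  4        52.50        34.4590       137.8361         689.1806
  5        52.50        31.0162       155.0812         930.4869
  6     1,052.50       559.6774     3,358.0642      23,506.4497
  Σ                    753.2249     3,898.1552      25,935.2356
P = 753.2249.
Convexity = Σ t(t+1)·PV / [P·(1+y)²] = 25,935.2356 / (753.2249 × 1.234321) = 27.89571.

27.896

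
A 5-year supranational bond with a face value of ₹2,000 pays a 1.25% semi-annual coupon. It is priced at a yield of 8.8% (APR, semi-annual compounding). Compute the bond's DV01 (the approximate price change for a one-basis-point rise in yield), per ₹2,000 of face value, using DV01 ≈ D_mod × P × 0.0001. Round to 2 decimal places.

₹0.65

Periodic yield y = 0.044.
  t   CF        PV=CF/(1+0.044)^t    t·PV
  1        12.50        11.9732        11.9732
  2        12.50        11.4686        22.9371
  3        12.50        10.9852        32.9556
  4        12.50        10.5222        42.0889
  5        12.50        10.0788        50.3938
  6        12.50         9.6540        57.9240
  7        12.50         9.2471        64.7298
  8        12.50         8.8574        70.8592
  9        12.50         8.4841        76.3569
  10    2,012.50     1,308.3710    13,083.7098
  Σ                  1,399.6415    13,513.9284
P = 1,399.6415; D_Mac = 9.65528 half-year periods = 4.82764 yrs; D_mod = 4.62418 yrs.
DV01 ≈ 4.62418 × 1,399.6415 × 0.0001 = 0.647219.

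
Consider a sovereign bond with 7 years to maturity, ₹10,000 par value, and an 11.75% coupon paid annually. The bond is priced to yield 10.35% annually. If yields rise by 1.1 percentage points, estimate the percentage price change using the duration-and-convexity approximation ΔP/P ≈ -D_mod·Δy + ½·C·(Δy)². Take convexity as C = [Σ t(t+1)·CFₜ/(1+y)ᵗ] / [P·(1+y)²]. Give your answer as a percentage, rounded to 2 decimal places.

-5.00%

With y = 0.1035:
  t   CF        PV=CF/(1+0.1035)^t    t·PV        t(t+1)·PV
  1     1,175.00     1,064.7938     1,064.7938       2,129.5877
  2     1,175.00       964.9242     1,929.8484       5,789.5451
  3     1,175.00       874.4216     2,623.2647      10,493.0586
  4     1,175.00       792.4074     3,169.6296      15,848.1478
  5     1,175.00       718.0855     3,590.4277      21,542.5661
  6     1,175.00       650.7345     3,904.4071      27,330.8496
  7    11,175.00     5,608.4283    39,258.9979     314,071.9828
  Σ                 10,673.7953    55,541.3690     397,205.7377
P = 10,673.7953; D_Mac = 5.20353 yrs; D_mod = 4.71547 yrs; C = 30.55990.
Duration effect: -4.71547 × (+0.011) = -0.051870
Convexity effect: 0.5 × 30.55990 × (0.011)² = +0.0018489
ΔP/P ≈ -0.051870 + 0.0018489 = -0.050021 = -5.0021%.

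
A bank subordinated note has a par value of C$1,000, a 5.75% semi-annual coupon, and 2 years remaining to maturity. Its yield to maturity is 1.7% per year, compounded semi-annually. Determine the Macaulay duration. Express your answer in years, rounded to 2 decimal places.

Periodic yield y = 0.0085. Discount each cash flow and weight by its period:
  t   CF        PV=CF/(1+0.0085)^t    t·PV
  1        28.75        28.5077        28.5077
  2        28.75        28.2674        56.5348
  3        28.75        28.0292        84.0875
  4     1,028.75       994.5033     3,978.0133
  Σ                  1,079.3076     4,147.1433
Price P = Σ PV = 1,079.3076.
Macaulay duration = Σ(t·PV) / P = 4,147.1433 / 1,079.3076 = 3.84241 half-year periods.
In years: 3.84241 / 2 = 1.92121 years.

1.92 years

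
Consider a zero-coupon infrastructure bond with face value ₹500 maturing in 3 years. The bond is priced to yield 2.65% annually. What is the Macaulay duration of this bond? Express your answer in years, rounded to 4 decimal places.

A zero-coupon bond has a single cash flow at maturity, so its Macaulay duration equals its maturity: 3 years.

3.0000 years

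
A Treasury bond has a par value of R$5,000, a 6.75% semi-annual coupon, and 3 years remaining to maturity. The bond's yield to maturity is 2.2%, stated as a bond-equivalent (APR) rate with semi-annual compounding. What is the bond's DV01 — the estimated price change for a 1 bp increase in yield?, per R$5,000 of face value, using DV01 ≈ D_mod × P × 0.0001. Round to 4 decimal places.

R$1.5566

Periodic yield y = 0.011.
  t   CF        PV=CF/(1+0.011)^t    t·PV
  1       168.75       166.9139       166.9139
  2       168.75       165.0979       330.1957
  3       168.75       163.3016       489.9047
  4       168.75       161.5248       646.0991
  5       168.75       159.7673       798.8367
  6     5,168.75     4,840.3704    29,042.2222
  Σ                  5,656.9759    31,474.1724
P = 5,656.9759; D_Mac = 5.56378 half-year periods = 2.78189 yrs; D_mod = 2.75162 yrs.
DV01 ≈ 2.75162 × 5,656.9759 × 0.0001 = 1.556586.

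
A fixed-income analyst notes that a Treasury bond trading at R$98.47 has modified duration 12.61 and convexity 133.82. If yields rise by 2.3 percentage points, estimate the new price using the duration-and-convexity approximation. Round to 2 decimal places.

Duration effect: -D_mod·Δy = -12.61 × (+0.023) = -0.290030
Convexity effect: ½·C·(Δy)² = 0.5 × 133.82 × (0.023)² = +0.03539539
ΔP/P ≈ -0.290030 + 0.03539539 = -0.25463461
New price ≈ 98.47 × (1 - 0.25463461) = 73.3961299533.

R$73.40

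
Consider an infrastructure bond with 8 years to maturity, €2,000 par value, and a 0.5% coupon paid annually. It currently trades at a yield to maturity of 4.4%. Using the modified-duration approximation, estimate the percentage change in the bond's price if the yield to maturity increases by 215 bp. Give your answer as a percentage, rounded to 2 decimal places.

Periodic yield y = 0.044. Modified duration first:
  t   CF        PV=CF/(1+0.044)^t    t·PV
  1        10.00         9.5785         9.5785
  2        10.00         9.1749        18.3497
  3        10.00         8.7882        26.3645
  4        10.00         8.4178        33.6712
  5        10.00         8.0630        40.3151
  6        10.00         7.7232        46.3392
  7        10.00         7.3977        51.7839
  8     2,010.00     1,424.2692    11,394.1532
  Σ                  1,483.4124    11,620.5553
P = 1,483.4124; D_Mac = 7.83366 yrs; D_mod = 7.83366/(1+0.044) = 7.50351 yrs.
ΔP/P ≈ -D_mod · Δy = -7.50351 × (+0.0215) = -0.161325 = -16.1325%.

-16.13%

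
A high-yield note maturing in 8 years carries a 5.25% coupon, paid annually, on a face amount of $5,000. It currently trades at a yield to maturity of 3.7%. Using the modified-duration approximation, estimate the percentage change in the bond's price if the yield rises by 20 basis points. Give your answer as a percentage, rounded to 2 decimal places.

-1.31%

Periodic yield y = 0.037. Modified duration first:
  t   CF        PV=CF/(1+0.037)^t    t·PV
  1       262.50       253.1340       253.1340
  2       262.50       244.1023       488.2045
  3       262.50       235.3927       706.1782
  4       262.50       226.9939       907.9758
  5       262.50       218.8948     1,094.4742
  6       262.50       211.0847     1,266.5082
  7       262.50       203.5532     1,424.8727
  8     5,262.50     3,935.1569    31,481.2555
  Σ                  5,528.3127    37,622.6032
P = 5,528.3127; D_Mac = 6.80544 yrs; D_mod = 6.80544/(1+0.037) = 6.56262 yrs.
ΔP/P ≈ -D_mod · Δy = -6.56262 × (+0.002) = -0.013125 = -1.3125%.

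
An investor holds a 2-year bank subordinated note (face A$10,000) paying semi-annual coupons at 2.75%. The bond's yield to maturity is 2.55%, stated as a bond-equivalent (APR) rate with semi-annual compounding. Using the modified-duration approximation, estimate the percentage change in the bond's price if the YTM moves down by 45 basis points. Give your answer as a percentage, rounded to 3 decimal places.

Periodic yield y = 0.01275. Modified duration first:
  t   CF        PV=CF/(1+0.01275)^t    t·PV
  1       137.50       135.7689       135.7689
  2       137.50       134.0597       268.1194
  3       137.50       132.3719       397.1158
  4    10,137.50     9,636.5562    38,546.2249
  Σ                 10,038.7568    39,347.2291
P = 10,038.7568; D_Mac = 3.91953 half-year periods = 1.95977 yrs; D_mod = 1.95977/(1+0.01275) = 1.93509 yrs.
ΔP/P ≈ -D_mod · Δy = -1.93509 × (-0.0045) = +0.008708 = +0.8708%.

+0.871%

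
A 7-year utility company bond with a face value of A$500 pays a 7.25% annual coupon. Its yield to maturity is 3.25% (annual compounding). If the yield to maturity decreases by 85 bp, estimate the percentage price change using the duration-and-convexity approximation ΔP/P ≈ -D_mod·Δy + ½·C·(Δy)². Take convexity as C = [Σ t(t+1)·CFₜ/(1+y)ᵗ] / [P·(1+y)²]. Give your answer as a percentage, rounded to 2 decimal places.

+4.99%

With y = 0.0325:
  t   CF        PV=CF/(1+0.0325)^t    t·PV        t(t+1)·PV
  1        36.25        35.1090        35.1090          70.2179
  2        36.25        34.0038        68.0077         204.0230
  3        36.25        32.9335        98.8005         395.2019
  4        36.25        31.8968       127.5874         637.9370
  5        36.25        30.8928       154.4642         926.7849
  6        36.25        29.9204       179.5225       1,256.6575
  7       536.25       428.6836     3,000.7853      24,006.2824
  Σ                    623.4400     3,664.2765      27,497.1047
P = 623.4400; D_Mac = 5.87751 yrs; D_mod = 5.69251 yrs; C = 41.37254.
Duration effect: -5.69251 × (-0.0085) = +0.048386
Convexity effect: 0.5 × 41.37254 × (-0.0085)² = +0.0014946
ΔP/P ≈ +0.048386 + 0.0014946 = +0.049881 = +4.9881%.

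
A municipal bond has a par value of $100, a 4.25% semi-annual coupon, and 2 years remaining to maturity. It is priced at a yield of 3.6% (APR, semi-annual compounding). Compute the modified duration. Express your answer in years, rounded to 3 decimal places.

1.905 years

Periodic yield y = 0.018. First find Macaulay duration:
  t   CF        PV=CF/(1+0.018)^t    t·PV
  1        2.125         2.0874         2.0874
  2        2.125         2.0505         4.1010
  3        2.125         2.0143         6.0428
  4      102.125        95.0913       380.3654
  Σ                    101.2435       392.5966
P = 101.2435; Macaulay duration = 392.5966 / 101.2435 = 3.87774 half-year periods = 1.93887 years.
Modified duration = D_Mac / (1 + y) = 1.93887 / 1.018 = 1.90459 years.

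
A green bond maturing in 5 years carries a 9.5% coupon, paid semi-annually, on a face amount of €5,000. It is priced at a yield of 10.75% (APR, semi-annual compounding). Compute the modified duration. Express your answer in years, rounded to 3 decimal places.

3.860 years

Periodic yield y = 0.05375. First find Macaulay duration:
  t   CF        PV=CF/(1+0.05375)^t    t·PV
  1       237.50       225.3855       225.3855
  2       237.50       213.8890       427.7780
  3       237.50       202.9789       608.9366
  4       237.50       192.6253       770.5011
  5       237.50       182.7998       913.9989
  6       237.50       173.4755     1,040.8529
  7       237.50       164.6268     1,152.3875
  8       237.50       156.2295     1,249.8356
  9       237.50       148.2605     1,334.3441
  10    5,237.50     3,102.7598    31,027.5983
  Σ                  4,763.0305    38,751.6185
P = 4,763.0305; Macaulay duration = 38,751.6185 / 4,763.0305 = 8.13592 half-year periods = 4.06796 years.
Modified duration = D_Mac / (1 + y) = 4.06796 / 1.05375 = 3.86046 years.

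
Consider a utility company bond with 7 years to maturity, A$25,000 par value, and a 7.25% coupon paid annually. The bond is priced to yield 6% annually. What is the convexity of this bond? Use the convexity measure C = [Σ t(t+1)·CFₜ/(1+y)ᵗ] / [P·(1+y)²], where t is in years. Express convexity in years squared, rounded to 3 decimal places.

With y = 0.06:
  t   CF        PV=CF/(1+0.06)^t    t·PV        t(t+1)·PV
  1     1,812.50     1,709.9057     1,709.9057       3,419.8113
  2     1,812.50     1,613.1185     3,226.2371       9,678.7113
  3     1,812.50     1,521.8100     4,565.4299      18,261.7194
  4     1,812.50     1,435.6698     5,742.6791      28,713.3953
  5     1,812.50     1,354.4054     6,772.0272      40,632.1631
  6     1,812.50     1,277.7410     7,666.4459      53,665.1211
  7    26,812.50    17,831.8439   124,822.9070     998,583.2561
  Σ                 26,744.4942   154,505.6317   1,152,954.1777
P = 26,744.4942.
Convexity = Σ t(t+1)·PV / [P·(1+y)²] = 1,152,954.1777 / (26,744.4942 × 1.123600) = 38.36771.

38.368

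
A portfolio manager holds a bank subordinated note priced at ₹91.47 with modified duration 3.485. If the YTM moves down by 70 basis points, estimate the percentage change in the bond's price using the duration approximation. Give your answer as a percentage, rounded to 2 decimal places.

Duration approximation: ΔP/P ≈ -D_mod · Δy = -3.485 × (-0.007) = +0.024395.
As a percentage: +2.4395%.

+2.44%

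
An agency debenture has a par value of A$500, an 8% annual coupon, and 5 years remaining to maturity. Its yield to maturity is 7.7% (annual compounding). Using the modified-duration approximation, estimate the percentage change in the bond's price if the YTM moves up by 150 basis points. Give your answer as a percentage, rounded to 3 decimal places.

-6.012%

Periodic yield y = 0.077. Modified duration first:
  t   CF        PV=CF/(1+0.077)^t    t·PV
  1        40.00        37.1402        37.1402
  2        40.00        34.4849        68.9697
  3        40.00        32.0194        96.0581
  4        40.00        29.7302       118.9206
  5       540.00       372.6621     1,863.3106
  Σ                    506.0367     2,184.3993
P = 506.0367; D_Mac = 4.31668 yrs; D_mod = 4.31668/(1+0.077) = 4.00806 yrs.
ΔP/P ≈ -D_mod · Δy = -4.00806 × (+0.015) = -0.060121 = -6.0121%.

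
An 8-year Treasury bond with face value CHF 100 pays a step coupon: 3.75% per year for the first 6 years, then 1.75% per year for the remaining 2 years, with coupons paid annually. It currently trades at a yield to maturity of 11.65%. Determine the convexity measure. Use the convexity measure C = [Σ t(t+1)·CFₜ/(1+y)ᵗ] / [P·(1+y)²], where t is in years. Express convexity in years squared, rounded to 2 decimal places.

With y = 0.1165:
  t   CF        PV=CF/(1+0.1165)^t    t·PV        t(t+1)·PV
  1         3.75         3.3587         3.3587           6.7174
  2         3.75         3.0082         6.0165          18.0495
  3         3.75         2.6944         8.0831          32.3323
  4         3.75         2.4132         9.6529          48.2643
  5         3.75         2.1614        10.8071          64.8424
  6         3.75         1.9359        11.6153          81.3070
  7         1.75         0.8091         5.6640          45.3122
  8       101.75        42.1371       337.0968       3,033.8709
  Σ                     58.5181       392.2943       3,330.6960
P = 58.5181.
Convexity = Σ t(t+1)·PV / [P·(1+y)²] = 3,330.6960 / (58.5181 × 1.246572) = 45.65912.

45.66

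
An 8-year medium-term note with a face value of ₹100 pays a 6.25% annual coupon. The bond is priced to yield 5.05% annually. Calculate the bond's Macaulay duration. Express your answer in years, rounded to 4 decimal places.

Periodic yield y = 0.0505. Discount each cash flow and weight by its year:
  t   CF        PV=CF/(1+0.0505)^t    t·PV
  1         6.25         5.9495         5.9495
  2         6.25         5.6635        11.3271
  3         6.25         5.3913        16.1738
  4         6.25         5.1321        20.5284
  5         6.25         4.8854        24.4270
  6         6.25         4.6505        27.9033
  7         6.25         4.4270        30.9889
  8       106.25        71.6408       573.1265
  Σ                    107.7402       710.4245
Price P = Σ PV = 107.7402.
Macaulay duration = Σ(t·PV) / P = 710.4245 / 107.7402 = 6.59387 years.

6.5939 years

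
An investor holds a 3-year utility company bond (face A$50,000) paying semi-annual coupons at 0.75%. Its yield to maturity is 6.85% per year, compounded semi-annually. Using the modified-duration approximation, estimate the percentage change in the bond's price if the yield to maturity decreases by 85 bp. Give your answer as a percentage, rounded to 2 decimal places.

Periodic yield y = 0.03425. Modified duration first:
  t   CF        PV=CF/(1+0.03425)^t    t·PV
  1       187.50       181.2908       181.2908
  2       187.50       175.2872       350.5744
  3       187.50       169.4824       508.4473
  4       187.50       163.8699       655.4795
  5       187.50       158.4432       792.2160
  6    50,187.50    41,005.5258   246,033.1549
  Σ                 41,853.8993   248,521.1629
P = 41,853.8993; D_Mac = 5.93783 half-year periods = 2.96891 yrs; D_mod = 2.96891/(1+0.03425) = 2.87060 yrs.
ΔP/P ≈ -D_mod · Δy = -2.87060 × (-0.0085) = +0.024400 = +2.4400%.

+2.44%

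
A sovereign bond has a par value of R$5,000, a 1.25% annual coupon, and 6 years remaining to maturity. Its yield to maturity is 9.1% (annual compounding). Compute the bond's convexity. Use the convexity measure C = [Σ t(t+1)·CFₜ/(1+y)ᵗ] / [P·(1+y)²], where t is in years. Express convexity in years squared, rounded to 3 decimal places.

With y = 0.091:
  t   CF        PV=CF/(1+0.091)^t    t·PV        t(t+1)·PV
  1        62.50        57.2869        57.2869         114.5738
  2        62.50        52.5086       105.0172         315.0517
  3        62.50        48.1289       144.3866         577.5466
  4        62.50        44.1145       176.4579         882.2893
  5        62.50        40.4349       202.1744       1,213.0467
  6     5,062.50     3,002.0404    18,012.2424     126,085.6969
  Σ                  3,244.5141    18,697.5655     129,188.2049
P = 3,244.5141.
Convexity = Σ t(t+1)·PV / [P·(1+y)²] = 129,188.2049 / (3,244.5141 × 1.190281) = 33.45212.

33.452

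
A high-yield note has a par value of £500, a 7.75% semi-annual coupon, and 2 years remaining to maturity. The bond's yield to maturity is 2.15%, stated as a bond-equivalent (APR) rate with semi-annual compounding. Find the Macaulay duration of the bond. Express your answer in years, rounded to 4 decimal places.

1.8970 years

Periodic yield y = 0.01075. Discount each cash flow and weight by its period:
  t   CF        PV=CF/(1+0.01075)^t    t·PV
  1       19.375        19.1689        19.1689
  2       19.375        18.9651        37.9301
  3       19.375        18.7634        56.2901
  4      519.375       497.6294     1,990.5176
  Σ                    554.5268     2,103.9068
Price P = Σ PV = 554.5268.
Macaulay duration = Σ(t·PV) / P = 2,103.9068 / 554.5268 = 3.79406 half-year periods.
In years: 3.79406 / 2 = 1.89703 years.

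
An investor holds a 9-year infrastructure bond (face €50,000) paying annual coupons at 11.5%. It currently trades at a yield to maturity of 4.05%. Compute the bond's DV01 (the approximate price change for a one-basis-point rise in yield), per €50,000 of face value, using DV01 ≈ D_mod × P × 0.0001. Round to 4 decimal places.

Periodic yield y = 0.0405.
  t   CF        PV=CF/(1+0.0405)^t    t·PV
  1     5,750.00     5,526.1893     5,526.1893
  2     5,750.00     5,311.0902    10,622.1804
  3     5,750.00     5,104.3635    15,313.0904
  4     5,750.00     4,905.6833    19,622.7331
  5     5,750.00     4,714.7365    23,573.6823
  6     5,750.00     4,531.2220    27,187.3318
  7     5,750.00     4,354.8505    30,483.9537
  8     5,750.00     4,185.3441    33,482.7527
  9    55,750.00    39,000.1350   351,001.2154
  Σ                 77,633.6143   516,813.1291
P = 77,633.6143; D_Mac = 6.65708 yrs; D_mod = 6.39796 yrs.
DV01 ≈ 6.39796 × 77,633.6143 × 0.0001 = 49.669690.

€49.6697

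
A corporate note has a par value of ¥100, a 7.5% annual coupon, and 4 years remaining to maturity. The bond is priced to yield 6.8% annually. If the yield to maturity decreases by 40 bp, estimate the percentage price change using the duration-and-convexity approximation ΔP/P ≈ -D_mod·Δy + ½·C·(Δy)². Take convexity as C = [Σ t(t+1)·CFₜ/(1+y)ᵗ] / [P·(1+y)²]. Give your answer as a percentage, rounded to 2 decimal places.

With y = 0.068:
  t   CF        PV=CF/(1+0.068)^t    t·PV        t(t+1)·PV
  1         7.50         7.0225         7.0225          14.0449
  2         7.50         6.5753        13.1507          39.4521
  3         7.50         6.1567        18.4701          73.8803
  4       107.50        82.6273       330.5091       1,652.5456
  Σ                    102.3818       369.1524       1,779.9229
P = 102.3818; D_Mac = 3.60564 yrs; D_mod = 3.37607 yrs; C = 15.24179.
Duration effect: -3.37607 × (-0.004) = +0.013504
Convexity effect: 0.5 × 15.24179 × (-0.004)² = +0.0001219
ΔP/P ≈ +0.013504 + 0.0001219 = +0.013626 = +1.3626%.

+1.36%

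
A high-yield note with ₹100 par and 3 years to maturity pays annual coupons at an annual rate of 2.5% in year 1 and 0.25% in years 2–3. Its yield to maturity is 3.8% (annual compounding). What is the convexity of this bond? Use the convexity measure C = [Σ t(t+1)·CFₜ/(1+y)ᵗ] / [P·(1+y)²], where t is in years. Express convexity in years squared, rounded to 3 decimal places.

With y = 0.038:
  t   CF        PV=CF/(1+0.038)^t    t·PV        t(t+1)·PV
  1         2.50         2.4085         2.4085           4.8170
  2         0.25         0.2320         0.4641           1.3922
  3       100.25        89.6380       268.9141       1,075.6564
  Σ                     92.2785       271.7866       1,081.8655
P = 92.2785.
Convexity = Σ t(t+1)·PV / [P·(1+y)²] = 1,081.8655 / (92.2785 × 1.077444) = 10.88123.

10.881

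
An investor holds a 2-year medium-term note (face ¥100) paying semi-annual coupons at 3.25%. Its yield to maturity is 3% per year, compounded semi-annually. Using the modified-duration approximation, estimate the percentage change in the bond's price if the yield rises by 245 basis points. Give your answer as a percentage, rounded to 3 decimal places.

-4.713%

Periodic yield y = 0.015. Modified duration first:
  t   CF        PV=CF/(1+0.015)^t    t·PV
  1        1.625         1.6010         1.6010
  2        1.625         1.5773         3.1547
  3        1.625         1.5540         4.6620
  4      101.625        95.7495       382.9979
  Σ                    100.4818       392.4156
P = 100.4818; D_Mac = 3.90534 half-year periods = 1.95267 yrs; D_mod = 1.95267/(1+0.015) = 1.92381 yrs.
ΔP/P ≈ -D_mod · Δy = -1.92381 × (+0.0245) = -0.047133 = -4.7133%.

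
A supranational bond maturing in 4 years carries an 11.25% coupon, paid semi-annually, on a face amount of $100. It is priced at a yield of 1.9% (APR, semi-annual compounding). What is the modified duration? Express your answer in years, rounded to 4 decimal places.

3.4041 years

Periodic yield y = 0.0095. First find Macaulay duration:
  t   CF        PV=CF/(1+0.0095)^t    t·PV
  1        5.625         5.5721         5.5721
  2        5.625         5.5196        11.0393
  3        5.625         5.4677        16.4031
  4        5.625         5.4162        21.6649
  5        5.625         5.3653        26.8263
  6        5.625         5.3148        31.8886
  7        5.625         5.2648        36.8533
  8      105.625        97.9301       783.4407
  Σ                    135.8505       933.6882
P = 135.8505; Macaulay duration = 933.6882 / 135.8505 = 6.87291 half-year periods = 3.43646 years.
Modified duration = D_Mac / (1 + y) = 3.43646 / 1.0095 = 3.40412 years.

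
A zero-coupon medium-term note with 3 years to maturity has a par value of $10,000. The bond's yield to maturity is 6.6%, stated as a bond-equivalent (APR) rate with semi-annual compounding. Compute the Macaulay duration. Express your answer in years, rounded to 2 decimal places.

A zero-coupon bond has a single cash flow at maturity, so its Macaulay duration equals its maturity: 3 years.
(Equivalently: 6 semi-annual periods ÷ 2 = 3 years.)

3.00 years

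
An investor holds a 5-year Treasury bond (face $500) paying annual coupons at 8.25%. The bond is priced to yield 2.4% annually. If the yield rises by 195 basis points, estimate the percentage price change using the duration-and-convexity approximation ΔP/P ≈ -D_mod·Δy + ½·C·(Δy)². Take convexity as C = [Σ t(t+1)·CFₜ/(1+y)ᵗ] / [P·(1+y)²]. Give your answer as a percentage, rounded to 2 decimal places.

-7.89%

With y = 0.024:
  t   CF        PV=CF/(1+0.024)^t    t·PV        t(t+1)·PV
  1        41.25        40.2832        40.2832          80.5664
  2        41.25        39.3391        78.6781         236.0344
  3        41.25        38.4171       115.2512         461.0047
  4        41.25        37.5167       150.0666         750.3331
  5       541.25       480.7266     2,403.6328      14,421.7971
  Σ                    636.2826     2,787.9120      15,949.7357
P = 636.2826; D_Mac = 4.38156 yrs; D_mod = 4.27887 yrs; C = 23.90582.
Duration effect: -4.27887 × (+0.0195) = -0.083438
Convexity effect: 0.5 × 23.90582 × (0.0195)² = +0.0045451
ΔP/P ≈ -0.083438 + 0.0045451 = -0.078893 = -7.8893%.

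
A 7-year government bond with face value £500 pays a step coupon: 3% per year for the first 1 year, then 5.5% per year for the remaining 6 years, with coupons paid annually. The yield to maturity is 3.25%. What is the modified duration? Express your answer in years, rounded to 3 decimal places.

Periodic yield y = 0.0325. First find Macaulay duration:
  t   CF        PV=CF/(1+0.0325)^t    t·PV
  1        15.00        14.5278        14.5278
  2        27.50        25.7960        51.5920
  3        27.50        24.9840        74.9521
  4        27.50        24.1976        96.7904
  5        27.50        23.4359       117.1797
  6        27.50        22.6982       136.1895
  7       527.50       421.6888     2,951.8214
  Σ                    557.3285     3,443.0530
P = 557.3285; Macaulay duration = 3,443.0530 / 557.3285 = 6.17778 years.
Modified duration = D_Mac / (1 + y) = 6.17778 / 1.0325 = 5.98332 years.

5.983 years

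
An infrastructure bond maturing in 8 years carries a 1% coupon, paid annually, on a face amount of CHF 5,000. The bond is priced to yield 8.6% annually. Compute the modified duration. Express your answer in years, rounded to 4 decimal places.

Periodic yield y = 0.086. First find Macaulay duration:
  t   CF        PV=CF/(1+0.086)^t    t·PV
  1        50.00        46.0405        46.0405
  2        50.00        42.3946        84.7892
  3        50.00        39.0374       117.1121
  4        50.00        35.9460       143.7840
  5        50.00        33.0995       165.4973
  6        50.00        30.4783       182.8699
  7        50.00        28.0648       196.4533
  8     5,050.00     2,610.0737    20,880.5899
  Σ                  2,865.1347    21,817.1362
P = 2,865.1347; Macaulay duration = 21,817.1362 / 2,865.1347 = 7.61470 years.
Modified duration = D_Mac / (1 + y) = 7.61470 / 1.086 = 7.01169 years.

7.0117 years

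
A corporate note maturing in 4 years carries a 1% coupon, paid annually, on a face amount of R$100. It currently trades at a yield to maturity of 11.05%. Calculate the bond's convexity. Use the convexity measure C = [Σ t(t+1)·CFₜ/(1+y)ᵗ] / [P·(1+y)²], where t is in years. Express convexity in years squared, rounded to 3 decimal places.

With y = 0.1105:
  t   CF        PV=CF/(1+0.1105)^t    t·PV        t(t+1)·PV
  1         1.00         0.9005         0.9005           1.8010
  2         1.00         0.8109         1.6218           4.8654
  3         1.00         0.7302         2.1906           8.7625
  4       101.00        66.4121       265.6483       1,328.2417
  Σ                     68.8537       270.3612       1,343.6705
P = 68.8537.
Convexity = Σ t(t+1)·PV / [P·(1+y)²] = 1,343.6705 / (68.8537 × 1.233210) = 15.82445.

15.824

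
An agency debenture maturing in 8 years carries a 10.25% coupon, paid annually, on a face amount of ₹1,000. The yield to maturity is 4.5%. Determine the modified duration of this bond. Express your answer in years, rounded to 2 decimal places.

Periodic yield y = 0.045. First find Macaulay duration:
  t   CF        PV=CF/(1+0.045)^t    t·PV
  1       102.50        98.0861        98.0861
  2       102.50        93.8623       187.7246
  3       102.50        89.8204       269.4612
  4       102.50        85.9525       343.8102
  5       102.50        82.2512       411.2562
  6       102.50        78.7093       472.2559
  7       102.50        75.3199       527.2394
  8     1,102.50       775.2616     6,202.0928
  Σ                  1,379.2634     8,511.9264
P = 1,379.2634; Macaulay duration = 8,511.9264 / 1,379.2634 = 6.17136 years.
Modified duration = D_Mac / (1 + y) = 6.17136 / 1.045 = 5.90560 years.

5.91 years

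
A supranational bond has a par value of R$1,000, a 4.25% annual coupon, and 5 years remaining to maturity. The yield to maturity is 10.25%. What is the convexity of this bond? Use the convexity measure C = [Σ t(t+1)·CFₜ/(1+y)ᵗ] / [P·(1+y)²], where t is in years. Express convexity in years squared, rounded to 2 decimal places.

With y = 0.1025:
  t   CF        PV=CF/(1+0.1025)^t    t·PV        t(t+1)·PV
  1        42.50        38.5488        38.5488          77.0975
  2        42.50        34.9649        69.9297         209.7891
  3        42.50        31.7142        95.1425         380.5699
  4        42.50        28.7657       115.0627         575.3135
  5     1,042.50       640.0046     3,200.0228      19,200.1370
  Σ                    773.9980     3,518.7065      20,442.9070
P = 773.9980.
Convexity = Σ t(t+1)·PV / [P·(1+y)²] = 20,442.9070 / (773.9980 × 1.215506) = 21.72929.

21.73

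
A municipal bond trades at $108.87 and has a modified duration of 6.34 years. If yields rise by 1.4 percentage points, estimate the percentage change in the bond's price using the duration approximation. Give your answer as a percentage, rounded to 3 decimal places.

-8.876%

Duration approximation: ΔP/P ≈ -D_mod · Δy = -6.34 × (+0.014) = -0.088760.
As a percentage: -8.8760%.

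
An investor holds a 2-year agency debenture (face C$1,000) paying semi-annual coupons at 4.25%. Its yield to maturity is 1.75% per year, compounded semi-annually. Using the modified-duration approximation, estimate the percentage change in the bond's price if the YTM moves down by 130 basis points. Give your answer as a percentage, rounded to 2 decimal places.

+2.50%

Periodic yield y = 0.00875. Modified duration first:
  t   CF        PV=CF/(1+0.00875)^t    t·PV
  1        21.25        21.0657        21.0657
  2        21.25        20.8829        41.7659
  3        21.25        20.7018        62.1054
  4     1,021.25       986.2747     3,945.0987
  Σ                  1,048.9251     4,070.0357
P = 1,048.9251; D_Mac = 3.88020 half-year periods = 1.94010 yrs; D_mod = 1.94010/(1+0.00875) = 1.92327 yrs.
ΔP/P ≈ -D_mod · Δy = -1.92327 × (-0.013) = +0.025003 = +2.5003%.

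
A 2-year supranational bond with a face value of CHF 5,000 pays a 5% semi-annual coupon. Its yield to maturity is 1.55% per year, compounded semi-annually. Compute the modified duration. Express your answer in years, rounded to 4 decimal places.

Periodic yield y = 0.00775. First find Macaulay duration:
  t   CF        PV=CF/(1+0.00775)^t    t·PV
  1       125.00       124.0387       124.0387
  2       125.00       123.0848       246.1696
  3       125.00       122.1382       366.4147
  4     5,125.00     4,969.1561    19,876.6245
  Σ                  5,338.4178    20,613.2475
P = 5,338.4178; Macaulay duration = 20,613.2475 / 5,338.4178 = 3.86130 half-year periods = 1.93065 years.
Modified duration = D_Mac / (1 + y) = 1.93065 / 1.00775 = 1.91580 years.

1.9158 years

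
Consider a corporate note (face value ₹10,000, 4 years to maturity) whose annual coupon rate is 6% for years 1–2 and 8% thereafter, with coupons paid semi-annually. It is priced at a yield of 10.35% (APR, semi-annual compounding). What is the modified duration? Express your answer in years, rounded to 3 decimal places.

Periodic yield y = 0.05175. First find Macaulay duration:
  t   CF        PV=CF/(1+0.05175)^t    t·PV
  1       300.00       285.2389       285.2389
  2       300.00       271.2041       542.4082
  3       300.00       257.8598       773.5795
  4       300.00       245.1722       980.6887
  5       400.00       310.8117     1,554.0586
  6       400.00       295.5186     1,773.1118
  7       400.00       280.9780     1,966.8461
  8    10,400.00     6,945.9743    55,567.7946
  Σ                  8,892.7577    63,443.7264
P = 8,892.7577; Macaulay duration = 63,443.7264 / 8,892.7577 = 7.13431 half-year periods = 3.56716 years.
Modified duration = D_Mac / (1 + y) = 3.56716 / 1.05175 = 3.39164 years.

3.392 years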